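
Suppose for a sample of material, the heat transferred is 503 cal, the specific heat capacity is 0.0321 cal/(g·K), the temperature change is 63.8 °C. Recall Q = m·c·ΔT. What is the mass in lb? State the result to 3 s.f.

Rearranging Q = m·c·ΔT for m: m = Q/(c·ΔT).
Q = 503 cal = 2105 J; c = 0.0321 cal/(g·K) = 134.3 J/(kg·K); ΔT = 63.8 °C = 63.80 K.
m = 0.2456 kg
0.2456 kg × (1 lb / 0.4536 kg) = 0.5415 lb

0.541 lb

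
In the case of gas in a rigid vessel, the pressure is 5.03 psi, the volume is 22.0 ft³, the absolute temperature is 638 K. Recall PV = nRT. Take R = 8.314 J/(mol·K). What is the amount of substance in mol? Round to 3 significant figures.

4.07 mol

Solving PV = nRT for n: n = PV/(RT).
P = 5.03 psi = 34681 Pa; V = 22.0 ft³ = 0.6230 m³; T = 638 K; R = 8.314 J/(mol·K).
n = 4.073 mol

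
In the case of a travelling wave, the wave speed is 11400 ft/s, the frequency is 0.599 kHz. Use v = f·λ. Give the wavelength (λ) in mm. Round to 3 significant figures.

Solving v = f·λ for λ: λ = v/f.
v = 11400 ft/s = 3475 m/s; f = 0.599 kHz = 599.0 Hz.
λ = 5.801 m
5.801 m × (1 mm / 0.001000 m) = 5801 mm

5800 mm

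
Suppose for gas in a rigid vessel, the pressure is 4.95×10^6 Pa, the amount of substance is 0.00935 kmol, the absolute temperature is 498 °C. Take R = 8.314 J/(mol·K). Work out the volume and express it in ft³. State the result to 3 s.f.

Rearranging: V = nRT/P.
P = 4.95×10^6 Pa; n = 0.00935 kmol = 9.350 mol; T = 498 °C = 771.1 K; R = 8.314 J/(mol·K).
V = 0.01211 m³
0.01211 m³ × (1 ft³ / 0.02832 m³) = 0.4277 ft³

0.428 ft³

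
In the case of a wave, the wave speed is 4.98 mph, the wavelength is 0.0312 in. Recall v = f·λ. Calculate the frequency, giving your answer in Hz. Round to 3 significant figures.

2810 Hz

Rearranging v = f·λ for f: f = v/λ.
v = 4.98 mph = 2.226 m/s; λ = 0.0312 in = 7.925×10^-4 m.
f = 2809 Hz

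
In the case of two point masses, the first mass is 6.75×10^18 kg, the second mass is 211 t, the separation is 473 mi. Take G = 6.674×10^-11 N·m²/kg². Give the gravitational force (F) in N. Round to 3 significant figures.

Directly: F = Gm₁m₂/r².
m₁ = 6.75×10^18 kg; m₂ = 211 t = 2.110×10^5 kg; r = 473 mi = 7.612×10^5 m; G = 6.674×10^-11 N·m²/kg².
F = 164.0 N  (the unit combination reduces to kg·m/s² = N)

164 N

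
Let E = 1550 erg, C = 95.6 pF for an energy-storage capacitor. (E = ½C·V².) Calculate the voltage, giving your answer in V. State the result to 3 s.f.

1800 V

Rearranging: V = √(2E/C).
E = 1550 erg = 1.550×10^-4 J; C = 95.6 pF = 9.560×10^-11 F.
V = 1801 V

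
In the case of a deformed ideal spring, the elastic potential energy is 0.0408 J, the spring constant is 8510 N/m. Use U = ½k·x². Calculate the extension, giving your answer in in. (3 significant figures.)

Solving U = ½k·x² for x: x = √(2U/k).
U = 0.0408 J; k = 8510 N/m.
x = 0.003097 m
0.003097 m × (1 in / 0.02540 m) = 0.1219 in

0.122 in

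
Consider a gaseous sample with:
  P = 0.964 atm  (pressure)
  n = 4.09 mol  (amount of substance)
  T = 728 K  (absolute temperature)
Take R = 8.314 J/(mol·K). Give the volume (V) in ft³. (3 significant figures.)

8.95 ft³

Rearranging: V = nRT/P.
P = 0.964 atm = 97677 Pa; n = 4.09 mol; T = 728 K; R = 8.314 J/(mol·K).
V = 0.2534 m³
0.2534 m³ × (1 ft³ / 0.02832 m³) = 8.950 ft³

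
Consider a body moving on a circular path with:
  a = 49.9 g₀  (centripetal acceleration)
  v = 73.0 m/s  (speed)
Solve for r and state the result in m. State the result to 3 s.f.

Rearranging a = v²/r for r: r = v²/a.
a = 49.9 g₀ = 489.4 m/s²; v = 73.0 m/s.
r = 10.89 m

10.9 m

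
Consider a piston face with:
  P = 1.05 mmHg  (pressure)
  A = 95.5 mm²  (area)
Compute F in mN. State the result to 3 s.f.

Rearranging: F = P·A.
P = 1.05 mmHg = 140.0 Pa; A = 95.5 mm² = 9.550×10^-5 m².
F = 0.01337 N
0.01337 N × (1 mN / 0.001000 N) = 13.37 mN

13.4 mN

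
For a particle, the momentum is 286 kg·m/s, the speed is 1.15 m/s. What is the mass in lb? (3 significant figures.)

Solving p = m·v for m: m = p/v.
p = 286 kg·m/s; v = 1.15 m/s.
m = 248.7 kg
248.7 kg × (1 lb / 0.4536 kg) = 548.3 lb

548 lb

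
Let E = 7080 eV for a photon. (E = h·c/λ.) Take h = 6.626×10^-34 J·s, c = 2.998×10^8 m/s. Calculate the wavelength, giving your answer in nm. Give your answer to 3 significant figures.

Rearranging E = h·c/λ for λ: λ = hc/E.
E = 7080 eV = 1.134×10^-15 J; h = 6.626×10^-34 J·s; c = 2.998×10^8 m/s.
λ = 1.751×10^-10 m
1.751×10^-10 m × (1 nm / 1.000×10^-9 m) = 0.1751 nm

0.175 nm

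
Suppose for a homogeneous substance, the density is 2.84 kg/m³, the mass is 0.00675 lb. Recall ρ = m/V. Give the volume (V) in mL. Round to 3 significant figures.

1080 mL

Rearranging ρ = m/V for V: V = m/ρ.
ρ = 2.84 kg/m³; m = 0.00675 lb = 0.003062 kg.
V = 0.001078 m³
0.001078 m³ × (1 mL / 1.000×10^-6 m³) = 1078 mL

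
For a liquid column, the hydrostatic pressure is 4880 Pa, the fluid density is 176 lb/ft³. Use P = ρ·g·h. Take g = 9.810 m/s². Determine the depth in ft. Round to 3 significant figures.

0.579 ft

Rearranging: h = P/(ρ·g).
P = 4880 Pa; ρ = 176 lb/ft³ = 2819 kg/m³; g = 9.810 m/s².
h = 0.1764 m
0.1764 m × (1 ft / 0.3048 m) = 0.5789 ft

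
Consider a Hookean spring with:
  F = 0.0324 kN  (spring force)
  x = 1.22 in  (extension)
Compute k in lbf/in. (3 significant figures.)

From Hooke's law: k = F/x.
F = 0.0324 kN = 32.40 N; x = 1.22 in = 0.03099 m.
k = 1046 N/m
1046 N/m × (1 lbf/in / 175.1 N/m) = 5.970 lbf/in

5.97 lbf/in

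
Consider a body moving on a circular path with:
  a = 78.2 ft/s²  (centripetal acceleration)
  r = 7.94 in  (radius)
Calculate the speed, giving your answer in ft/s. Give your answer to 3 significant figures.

7.19 ft/s

Solving a = v²/r for v: v = √(a·r).
a = 78.2 ft/s² = 23.84 m/s²; r = 7.94 in = 0.2017 m.
v = 2.192 m/s
2.192 m/s × (1 ft/s / 0.3048 m/s) = 7.193 ft/s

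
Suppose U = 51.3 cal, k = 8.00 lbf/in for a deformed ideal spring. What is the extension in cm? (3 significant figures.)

Solving U = ½k·x² for x: x = √(2U/k).
U = 51.3 cal = 214.6 J; k = 8.00 lbf/in = 1401 N/m.
x = 0.5535 m
0.5535 m × (1 cm / 0.01000 m) = 55.35 cm

55.4 cm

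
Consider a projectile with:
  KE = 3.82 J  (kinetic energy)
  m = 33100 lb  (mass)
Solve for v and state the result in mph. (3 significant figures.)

0.0505 mph

Solving KE = ½mv² for v: v = √(2·KE/m).
KE = 3.82 J; m = 33100 lb = 15014 kg.
v = 0.02256 m/s
0.02256 m/s × (1 mph / 0.4470 m/s) = 0.05046 mph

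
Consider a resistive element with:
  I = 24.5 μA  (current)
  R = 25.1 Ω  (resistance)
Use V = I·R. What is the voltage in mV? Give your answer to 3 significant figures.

0.615 mV

From Ohm's law: V = IR.
I = 24.5 μA = 2.450×10^-5 A; R = 25.1 Ω.
V = 6.150×10^-4 V
6.150×10^-4 V × (1 mV / 0.001000 V) = 0.6150 mV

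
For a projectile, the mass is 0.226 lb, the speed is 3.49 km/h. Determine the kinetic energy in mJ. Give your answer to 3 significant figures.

48.2 mJ

KE is given directly by: KE = ½mv².
m = 0.226 lb = 0.1025 kg; v = 3.49 km/h = 0.9694 m/s.
KE = 0.04817 J
0.04817 J × (1 mJ / 0.001000 J) = 48.17 mJ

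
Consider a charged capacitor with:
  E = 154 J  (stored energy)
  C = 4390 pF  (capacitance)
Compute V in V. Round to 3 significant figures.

2.65×10^5 V

Rearranging E = ½C·V² for V: V = √(2E/C).
E = 154 J; C = 4390 pF = 4.390×10^-9 F.
V = 2.649×10^5 V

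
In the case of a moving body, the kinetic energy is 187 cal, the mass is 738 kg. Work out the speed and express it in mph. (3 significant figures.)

Rearranging: v = √(2·KE/m).
KE = 187 cal = 782.4 J; m = 738 kg.
v = 1.456 m/s
1.456 m/s × (1 mph / 0.4470 m/s) = 3.257 mph

3.26 mph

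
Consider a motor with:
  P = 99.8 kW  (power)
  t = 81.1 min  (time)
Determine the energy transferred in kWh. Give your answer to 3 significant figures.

Solving P = W/t for W: W = P·t.
P = 99.8 kW = 99800 W; t = 81.1 min = 4866 s.
W = 4.856×10^8 J
4.856×10^8 J × (1 kWh / 3.600×10^6 J) = 134.9 kWh

135 kWh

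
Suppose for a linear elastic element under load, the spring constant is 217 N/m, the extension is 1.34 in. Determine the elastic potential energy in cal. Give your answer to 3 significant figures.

0.0300 cal

Directly: U = ½kx².
k = 217 N/m; x = 1.34 in = 0.03404 m.
U = 0.1257 J  (the unit combination reduces to kg·m²/s² = J)
0.1257 J × (1 cal / 4.184 J) = 0.03004 cal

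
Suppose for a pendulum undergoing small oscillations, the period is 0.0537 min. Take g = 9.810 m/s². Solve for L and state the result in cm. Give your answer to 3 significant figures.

258 cm

Rearranging: L = g·(T/2π)².
T = 0.0537 min = 3.222 s; g = 9.810 m/s².
L = 2.580 m
2.580 m × (1 cm / 0.01000 m) = 258.0 cm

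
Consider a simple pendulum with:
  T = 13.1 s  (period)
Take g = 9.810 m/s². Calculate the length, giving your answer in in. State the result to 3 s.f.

Solving T = 2π√(L/g) for L: L = g·(T/2π)².
T = 13.1 s; g = 9.810 m/s².
L = 42.64 m
42.64 m × (1 in / 0.02540 m) = 1679 in

1680 in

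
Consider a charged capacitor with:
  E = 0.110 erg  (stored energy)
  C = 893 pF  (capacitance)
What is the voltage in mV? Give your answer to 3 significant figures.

4960 mV

Rearranging: V = √(2E/C).
E = 0.110 erg = 1.100×10^-8 J; C = 893 pF = 8.930×10^-10 F.
V = 4.963 V  (the unit combination reduces to kg·m²/(A·s³) = V)
4.963 V × (1 mV / 0.001000 V) = 4963 mV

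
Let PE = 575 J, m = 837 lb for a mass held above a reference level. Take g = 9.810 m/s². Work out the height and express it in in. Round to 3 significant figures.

6.08 in

Solving PE = m·g·h for h: h = PE/(m·g).
PE = 575 J; m = 837 lb = 379.7 kg; g = 9.810 m/s².
h = 0.1544 m
0.1544 m × (1 in / 0.02540 m) = 6.078 in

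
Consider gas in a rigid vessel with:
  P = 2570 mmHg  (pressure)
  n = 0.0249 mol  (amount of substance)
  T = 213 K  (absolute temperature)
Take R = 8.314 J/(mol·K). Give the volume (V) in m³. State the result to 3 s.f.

From the ideal-gas law: V = nRT/P.
P = 2570 mmHg = 3.426×10^5 Pa; n = 0.0249 mol; T = 213 K; R = 8.314 J/(mol·K).
V = 1.287×10^-4 m³

1.29×10^-4 m³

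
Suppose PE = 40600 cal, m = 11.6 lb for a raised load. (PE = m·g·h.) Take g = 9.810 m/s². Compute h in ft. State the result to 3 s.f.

10800 ft

Solving PE = m·g·h for h: h = PE/(m·g).
PE = 40600 cal = 1.699×10^5 J; m = 11.6 lb = 5.262 kg; g = 9.810 m/s².
h = 3291 m
3291 m × (1 ft / 0.3048 m) = 10797 ft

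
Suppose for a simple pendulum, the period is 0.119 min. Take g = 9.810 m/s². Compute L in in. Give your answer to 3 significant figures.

Solving T = 2π√(L/g) for L: L = g·(T/2π)².
T = 0.119 min = 7.140 s; g = 9.810 m/s².
L = 12.67 m
12.67 m × (1 in / 0.02540 m) = 498.7 in

499 in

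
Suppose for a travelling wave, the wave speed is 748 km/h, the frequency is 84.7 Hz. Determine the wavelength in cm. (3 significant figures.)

245 cm

Rearranging: λ = v/f.
v = 748 km/h = 207.8 m/s; f = 84.7 Hz.
λ = 2.453 m
2.453 m × (1 cm / 0.01000 m) = 245.3 cm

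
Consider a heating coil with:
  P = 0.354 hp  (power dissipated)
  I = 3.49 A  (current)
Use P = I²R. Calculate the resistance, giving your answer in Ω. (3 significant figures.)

Rearranging P = I²R for R: R = P/I².
P = 0.354 hp = 264.0 W; I = 3.49 A.
R = 21.67 Ω

21.7 Ω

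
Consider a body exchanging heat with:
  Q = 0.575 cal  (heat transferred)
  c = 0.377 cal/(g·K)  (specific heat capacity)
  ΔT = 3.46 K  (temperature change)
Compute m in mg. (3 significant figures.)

441 mg

Rearranging Q = m·c·ΔT for m: m = Q/(c·ΔT).
Q = 0.575 cal = 2.406 J; c = 0.377 cal/(g·K) = 1577 J/(kg·K); ΔT = 3.46 K.
m = 4.408×10^-4 kg
4.408×10^-4 kg × (1 mg / 1.000×10^-6 kg) = 440.8 mg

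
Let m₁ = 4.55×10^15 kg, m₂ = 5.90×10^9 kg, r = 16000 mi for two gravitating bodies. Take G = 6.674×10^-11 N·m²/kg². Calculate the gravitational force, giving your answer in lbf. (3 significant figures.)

0.607 lbf

From Newton's law of gravitation: F = Gm₁m₂/r².
m₁ = 4.55×10^15 kg; m₂ = 5.90×10^9 kg; r = 16000 mi = 2.575×10^7 m; G = 6.674×10^-11 N·m²/kg².
F = 2.702 N  (the unit combination reduces to kg·m/s² = N)
2.702 N × (1 lbf / 4.448 N) = 0.6075 lbf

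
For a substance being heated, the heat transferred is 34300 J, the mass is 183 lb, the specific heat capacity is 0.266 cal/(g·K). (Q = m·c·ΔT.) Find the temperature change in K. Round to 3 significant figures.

0.371 K

Rearranging Q = m·c·ΔT for ΔT: ΔT = Q/(m·c).
Q = 34300 J; m = 183 lb = 83.01 kg; c = 0.266 cal/(g·K) = 1113 J/(kg·K).
ΔT = 0.3713 K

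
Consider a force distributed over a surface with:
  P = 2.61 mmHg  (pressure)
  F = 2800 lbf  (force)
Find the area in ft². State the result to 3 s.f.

385 ft²

Rearranging P = F/A for A: A = F/P.
P = 2.61 mmHg = 348.0 Pa; F = 2800 lbf = 12455 N.
A = 35.79 m²
35.79 m² × (1 ft² / 0.09290 m²) = 385.3 ft²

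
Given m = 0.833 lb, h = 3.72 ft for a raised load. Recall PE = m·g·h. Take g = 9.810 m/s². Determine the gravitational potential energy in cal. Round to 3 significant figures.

Directly: PE = mgh.
m = 0.833 lb = 0.3778 kg; h = 3.72 ft = 1.134 m; g = 9.810 m/s².
PE = 4.203 J  (the unit combination reduces to kg·m²/s² = J)
4.203 J × (1 cal / 4.184 J) = 1.004 cal

1.00 cal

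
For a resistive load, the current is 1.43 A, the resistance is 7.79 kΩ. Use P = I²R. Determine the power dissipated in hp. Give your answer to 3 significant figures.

Directly: P = I²R.
I = 1.43 A; R = 7.79 kΩ = 7790 Ω.
P = 15930 W
15930 W × (1 hp / 745.7 W) = 21.36 hp

21.4 hp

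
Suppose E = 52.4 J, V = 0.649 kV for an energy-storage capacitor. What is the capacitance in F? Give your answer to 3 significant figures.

2.49×10^-4 F

Rearranging E = ½C·V² for C: C = 2E/V².
E = 52.4 J; V = 0.649 kV = 649.0 V.
C = 2.488×10^-4 F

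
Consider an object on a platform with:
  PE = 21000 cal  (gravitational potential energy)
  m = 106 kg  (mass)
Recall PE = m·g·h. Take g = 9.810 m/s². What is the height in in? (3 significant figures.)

Rearranging PE = m·g·h for h: h = PE/(m·g).
PE = 21000 cal = 87864 J; m = 106 kg; g = 9.810 m/s².
h = 84.50 m
84.50 m × (1 in / 0.02540 m) = 3327 in

3330 in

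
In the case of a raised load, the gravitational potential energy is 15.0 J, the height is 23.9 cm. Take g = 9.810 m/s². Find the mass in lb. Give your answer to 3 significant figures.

14.1 lb

Rearranging: m = PE/(g·h).
PE = 15.0 J; h = 23.9 cm = 0.2390 m; g = 9.810 m/s².
m = 6.398 kg
6.398 kg × (1 lb / 0.4536 kg) = 14.10 lb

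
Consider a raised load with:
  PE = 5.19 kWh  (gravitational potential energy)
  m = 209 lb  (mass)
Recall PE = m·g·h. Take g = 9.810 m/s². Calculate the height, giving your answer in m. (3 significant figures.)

20100 m

Solving PE = m·g·h for h: h = PE/(m·g).
PE = 5.19 kWh = 1.868×10^7 J; m = 209 lb = 94.80 kg; g = 9.810 m/s².
h = 20090 m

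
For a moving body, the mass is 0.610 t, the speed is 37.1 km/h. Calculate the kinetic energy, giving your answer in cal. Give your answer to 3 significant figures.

7740 cal

Directly: KE = ½mv².
m = 0.610 t = 610.0 kg; v = 37.1 km/h = 10.31 m/s.
KE = 32392 J
32392 J × (1 cal / 4.184 J) = 7742 cal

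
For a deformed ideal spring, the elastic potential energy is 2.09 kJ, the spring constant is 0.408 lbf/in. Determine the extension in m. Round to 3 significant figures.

Solving U = ½k·x² for x: x = √(2U/k).
U = 2.09 kJ = 2090 J; k = 0.408 lbf/in = 71.45 N/m.
x = 7.649 m

7.65 m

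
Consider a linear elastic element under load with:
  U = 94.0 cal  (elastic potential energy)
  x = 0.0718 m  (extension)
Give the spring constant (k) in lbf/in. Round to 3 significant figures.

Rearranging: k = 2U/x².
U = 94.0 cal = 393.3 J; x = 0.0718 m.
k = 1.526×10^5 N/m
1.526×10^5 N/m × (1 lbf/in / 175.1 N/m) = 871.3 lbf/in

871 lbf/in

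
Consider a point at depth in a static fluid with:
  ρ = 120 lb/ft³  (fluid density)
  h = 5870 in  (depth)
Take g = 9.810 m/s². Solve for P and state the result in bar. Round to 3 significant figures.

28.1 bar

Directly: P = ρgh.
ρ = 120 lb/ft³ = 1922 kg/m³; h = 5870 in = 149.1 m; g = 9.810 m/s².
P = 2.812×10^6 Pa  (the unit combination reduces to kg/(m·s²) = Pa)
2.812×10^6 Pa × (1 bar / 1.000×10^5 Pa) = 28.12 bar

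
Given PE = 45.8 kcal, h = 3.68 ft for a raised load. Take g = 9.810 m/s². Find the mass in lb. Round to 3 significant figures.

38400 lb

Rearranging PE = m·g·h for m: m = PE/(g·h).
PE = 45.8 kcal = 1.916×10^5 J; h = 3.68 ft = 1.122 m; g = 9.810 m/s².
m = 17415 kg
17415 kg × (1 lb / 0.4536 kg) = 38394 lb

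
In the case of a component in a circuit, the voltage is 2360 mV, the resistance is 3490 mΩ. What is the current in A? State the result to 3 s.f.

Rearranging V = I·R for I: I = V/R.
V = 2360 mV = 2.360 V; R = 3490 mΩ = 3.490 Ω.
I = 0.6762 A

0.676 A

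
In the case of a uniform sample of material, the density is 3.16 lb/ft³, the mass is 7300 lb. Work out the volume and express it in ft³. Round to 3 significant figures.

2310 ft³

Rearranging: V = m/ρ.
ρ = 3.16 lb/ft³ = 50.62 kg/m³; m = 7300 lb = 3311 kg.
V = 65.42 m³
65.42 m³ × (1 ft³ / 0.02832 m³) = 2310 ft³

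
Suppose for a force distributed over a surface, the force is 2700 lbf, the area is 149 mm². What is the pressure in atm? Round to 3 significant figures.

796 atm

P is given directly by: P = F/A.
F = 2700 lbf = 12010 N; A = 149 mm² = 1.490×10^-4 m².
P = 8.061×10^7 Pa  (the unit combination reduces to kg/(m·s²) = Pa)
8.061×10^7 Pa × (1 atm / 1.013×10^5 Pa) = 795.5 atm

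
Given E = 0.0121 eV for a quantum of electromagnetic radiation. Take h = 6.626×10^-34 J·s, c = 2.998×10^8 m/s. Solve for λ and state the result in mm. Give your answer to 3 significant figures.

Rearranging: λ = hc/E.
E = 0.0121 eV = 1.939×10^-21 J; h = 6.626×10^-34 J·s; c = 2.998×10^8 m/s.
λ = 1.025×10^-4 m
1.025×10^-4 m × (1 mm / 0.001000 m) = 0.1025 mm

0.102 mm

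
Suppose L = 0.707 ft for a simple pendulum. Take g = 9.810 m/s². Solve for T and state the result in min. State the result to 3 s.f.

T is given directly by: T = 2π√(L/g).
L = 0.707 ft = 0.2155 m; g = 9.810 m/s².
T = 0.9312 s
0.9312 s × (1 min / 60.00 s) = 0.01552 min

0.0155 min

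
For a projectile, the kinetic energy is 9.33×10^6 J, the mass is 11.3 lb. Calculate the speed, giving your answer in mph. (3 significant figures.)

4270 mph

Rearranging: v = √(2·KE/m).
KE = 9.33×10^6 J; m = 11.3 lb = 5.126 kg.
v = 1908 m/s
1908 m/s × (1 mph / 0.4470 m/s) = 4268 mph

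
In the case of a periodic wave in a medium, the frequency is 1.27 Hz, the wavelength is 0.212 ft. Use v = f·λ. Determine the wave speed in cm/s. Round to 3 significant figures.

8.21 cm/s

v is given directly by: v = fλ.
f = 1.27 Hz; λ = 0.212 ft = 0.06462 m.
v = 0.08206 m/s
0.08206 m/s × (1 cm/s / 0.01000 m/s) = 8.206 cm/s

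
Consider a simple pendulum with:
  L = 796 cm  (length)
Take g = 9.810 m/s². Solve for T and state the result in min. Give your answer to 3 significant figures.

T is given directly by: T = 2π√(L/g).
L = 796 cm = 7.960 m; g = 9.810 m/s².
T = 5.660 s
5.660 s × (1 min / 60.00 s) = 0.09433 min

0.0943 min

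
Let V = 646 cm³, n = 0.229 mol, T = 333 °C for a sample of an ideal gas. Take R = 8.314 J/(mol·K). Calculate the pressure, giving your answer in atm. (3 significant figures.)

From the ideal-gas law: P = nRT/V.
V = 646 cm³ = 6.460×10^-4 m³; n = 0.229 mol; T = 333 °C = 606.1 K; R = 8.314 J/(mol·K).
P = 1.786×10^6 Pa
1.786×10^6 Pa × (1 atm / 1.013×10^5 Pa) = 17.63 atm

17.6 atm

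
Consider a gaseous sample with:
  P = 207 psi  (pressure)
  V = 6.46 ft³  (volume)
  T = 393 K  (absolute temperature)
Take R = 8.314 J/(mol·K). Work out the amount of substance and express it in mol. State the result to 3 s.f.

79.9 mol

From the ideal-gas law: n = PV/(RT).
P = 207 psi = 1.427×10^6 Pa; V = 6.46 ft³ = 0.1829 m³; T = 393 K; R = 8.314 J/(mol·K).
n = 79.90 mol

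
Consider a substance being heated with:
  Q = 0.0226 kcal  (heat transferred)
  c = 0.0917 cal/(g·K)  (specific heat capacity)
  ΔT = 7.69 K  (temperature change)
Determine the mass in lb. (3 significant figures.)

0.0707 lb

Solving Q = m·c·ΔT for m: m = Q/(c·ΔT).
Q = 0.0226 kcal = 94.56 J; c = 0.0917 cal/(g·K) = 383.7 J/(kg·K); ΔT = 7.69 K.
m = 0.03205 kg
0.03205 kg × (1 lb / 0.4536 kg) = 0.07066 lb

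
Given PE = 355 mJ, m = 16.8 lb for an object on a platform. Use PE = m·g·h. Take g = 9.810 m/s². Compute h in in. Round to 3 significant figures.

Solving PE = m·g·h for h: h = PE/(m·g).
PE = 355 mJ = 0.3550 J; m = 16.8 lb = 7.620 kg; g = 9.810 m/s².
h = 0.004749 m
0.004749 m × (1 in / 0.02540 m) = 0.1870 in

0.187 in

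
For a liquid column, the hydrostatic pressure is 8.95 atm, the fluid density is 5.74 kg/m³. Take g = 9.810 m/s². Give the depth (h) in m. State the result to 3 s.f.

16100 m

Solving P = ρ·g·h for h: h = P/(ρ·g).
P = 8.95 atm = 9.069×10^5 Pa; ρ = 5.74 kg/m³; g = 9.810 m/s².
h = 16105 m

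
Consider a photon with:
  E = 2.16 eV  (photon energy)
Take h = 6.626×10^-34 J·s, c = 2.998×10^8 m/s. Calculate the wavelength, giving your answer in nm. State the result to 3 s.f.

574 nm

Solving E = h·c/λ for λ: λ = hc/E.
E = 2.16 eV = 3.461×10^-19 J; h = 6.626×10^-34 J·s; c = 2.998×10^8 m/s.
λ = 5.740×10^-7 m
5.740×10^-7 m × (1 nm / 1.000×10^-9 m) = 574.0 nm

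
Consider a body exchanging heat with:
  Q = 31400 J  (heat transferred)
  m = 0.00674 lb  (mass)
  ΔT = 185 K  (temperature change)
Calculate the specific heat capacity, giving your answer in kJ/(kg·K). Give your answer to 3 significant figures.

55.5 kJ/(kg·K)

Solving Q = m·c·ΔT for c: c = Q/(m·ΔT).
Q = 31400 J; m = 0.00674 lb = 0.003057 kg; ΔT = 185 K.
c = 55518 J/(kg·K)
55518 J/(kg·K) × (1 kJ/(kg·K) / 1000 J/(kg·K)) = 55.52 kJ/(kg·K)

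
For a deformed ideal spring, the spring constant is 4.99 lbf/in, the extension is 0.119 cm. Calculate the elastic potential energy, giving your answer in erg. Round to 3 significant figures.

6190 erg

Directly: U = ½kx².
k = 4.99 lbf/in = 873.9 N/m; x = 0.119 cm = 0.001190 m.
U = 6.188×10^-4 J
6.188×10^-4 J × (1 erg / 1.000×10^-7 J) = 6188 erg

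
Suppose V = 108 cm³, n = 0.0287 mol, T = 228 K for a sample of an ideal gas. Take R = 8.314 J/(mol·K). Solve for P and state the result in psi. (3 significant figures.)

73.1 psi

Directly: P = nRT/V.
V = 108 cm³ = 1.080×10^-4 m³; n = 0.0287 mol; T = 228 K; R = 8.314 J/(mol·K).
P = 5.037×10^5 Pa
5.037×10^5 Pa × (1 psi / 6895 Pa) = 73.06 psi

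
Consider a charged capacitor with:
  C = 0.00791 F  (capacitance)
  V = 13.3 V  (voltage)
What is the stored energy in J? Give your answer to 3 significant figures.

Directly: E = ½CV².
C = 0.00791 F; V = 13.3 V.
E = 0.6996 J

0.700 J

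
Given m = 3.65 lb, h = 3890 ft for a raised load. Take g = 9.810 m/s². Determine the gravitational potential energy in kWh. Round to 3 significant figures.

0.00535 kWh

Directly: PE = mgh.
m = 3.65 lb = 1.656 kg; h = 3890 ft = 1186 m; g = 9.810 m/s².
PE = 19257 J
19257 J × (1 kWh / 3.600×10^6 J) = 0.005349 kWh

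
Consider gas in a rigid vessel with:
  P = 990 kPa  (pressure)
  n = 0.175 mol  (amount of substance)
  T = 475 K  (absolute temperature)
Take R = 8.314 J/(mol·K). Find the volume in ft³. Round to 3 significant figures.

0.0247 ft³

From the ideal-gas law: V = nRT/P.
P = 990 kPa = 9.900×10^5 Pa; n = 0.175 mol; T = 475 K; R = 8.314 J/(mol·K).
V = 6.981×10^-4 m³
6.981×10^-4 m³ × (1 ft³ / 0.02832 m³) = 0.02465 ft³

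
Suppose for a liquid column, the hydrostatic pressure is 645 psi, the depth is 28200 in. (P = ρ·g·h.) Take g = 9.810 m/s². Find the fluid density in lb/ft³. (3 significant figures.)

39.5 lb/ft³

Solving P = ρ·g·h for ρ: ρ = P/(g·h).
P = 645 psi = 4.447×10^6 Pa; h = 28200 in = 716.3 m; g = 9.810 m/s².
ρ = 632.9 kg/m³
632.9 kg/m³ × (1 lb/ft³ / 16.02 kg/m³) = 39.51 lb/ft³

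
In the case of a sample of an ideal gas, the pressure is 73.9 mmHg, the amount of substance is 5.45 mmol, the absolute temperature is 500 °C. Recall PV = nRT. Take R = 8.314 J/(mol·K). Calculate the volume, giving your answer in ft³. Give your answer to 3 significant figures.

0.126 ft³

From the ideal-gas law: V = nRT/P.
P = 73.9 mmHg = 9852 Pa; n = 5.45 mmol = 0.005450 mol; T = 500 °C = 773.1 K; R = 8.314 J/(mol·K).
V = 0.003556 m³
0.003556 m³ × (1 ft³ / 0.02832 m³) = 0.1256 ft³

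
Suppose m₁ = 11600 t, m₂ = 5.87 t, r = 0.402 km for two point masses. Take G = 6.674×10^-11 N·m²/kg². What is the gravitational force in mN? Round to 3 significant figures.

From Newton's law of gravitation: F = Gm₁m₂/r².
m₁ = 11600 t = 1.160×10^7 kg; m₂ = 5.87 t = 5870 kg; r = 0.402 km = 402.0 m; G = 6.674×10^-11 N·m²/kg².
F = 2.812×10^-5 N
2.812×10^-5 N × (1 mN / 0.001000 N) = 0.02812 mN

0.0281 mN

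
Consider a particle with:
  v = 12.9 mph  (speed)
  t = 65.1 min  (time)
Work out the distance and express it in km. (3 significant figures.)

22.5 km

Solving v = d/t for d: d = v·t.
v = 12.9 mph = 5.767 m/s; t = 65.1 min = 3906 s.
d = 22525 m
22525 m × (1 km / 1000 m) = 22.53 km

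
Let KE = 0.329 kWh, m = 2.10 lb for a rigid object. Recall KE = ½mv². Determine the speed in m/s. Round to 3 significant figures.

1580 m/s

Solving KE = ½mv² for v: v = √(2·KE/m).
KE = 0.329 kWh = 1.184×10^6 J; m = 2.10 lb = 0.9525 kg.
v = 1577 m/s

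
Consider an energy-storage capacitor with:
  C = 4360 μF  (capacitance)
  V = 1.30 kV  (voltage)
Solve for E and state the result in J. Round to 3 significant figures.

Directly: E = ½CV².
C = 4360 μF = 0.004360 F; V = 1.30 kV = 1300 V.
E = 3684 J  (the unit combination reduces to kg·m²/s² = J)

3680 J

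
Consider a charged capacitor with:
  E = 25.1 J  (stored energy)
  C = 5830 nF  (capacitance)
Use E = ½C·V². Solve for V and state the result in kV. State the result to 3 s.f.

2.93 kV

Rearranging E = ½C·V² for V: V = √(2E/C).
E = 25.1 J; C = 5830 nF = 5.830×10^-6 F.
V = 2934 V  (the unit combination reduces to kg·m²/(A·s³) = V)
2934 V × (1 kV / 1000 V) = 2.934 kV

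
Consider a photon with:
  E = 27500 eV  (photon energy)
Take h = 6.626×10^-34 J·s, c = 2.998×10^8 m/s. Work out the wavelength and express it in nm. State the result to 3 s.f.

0.0451 nm

Solving E = h·c/λ for λ: λ = hc/E.
E = 27500 eV = 4.406×10^-15 J; h = 6.626×10^-34 J·s; c = 2.998×10^8 m/s.
λ = 4.509×10^-11 m
4.509×10^-11 m × (1 nm / 1.000×10^-9 m) = 0.04509 nm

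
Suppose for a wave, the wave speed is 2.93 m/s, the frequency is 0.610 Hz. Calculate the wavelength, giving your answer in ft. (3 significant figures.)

Solving v = f·λ for λ: λ = v/f.
v = 2.93 m/s; f = 0.610 Hz.
λ = 4.803 m
4.803 m × (1 ft / 0.3048 m) = 15.76 ft

15.8 ft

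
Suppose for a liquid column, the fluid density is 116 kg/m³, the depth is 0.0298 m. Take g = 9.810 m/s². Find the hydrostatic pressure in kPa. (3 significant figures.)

P is given directly by: P = ρgh.
ρ = 116 kg/m³; h = 0.0298 m; g = 9.810 m/s².
P = 33.91 Pa
33.91 Pa × (1 kPa / 1000 Pa) = 0.03391 kPa

0.0339 kPa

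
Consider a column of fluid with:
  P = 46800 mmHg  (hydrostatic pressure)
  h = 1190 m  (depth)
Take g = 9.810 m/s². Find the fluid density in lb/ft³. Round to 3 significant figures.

Rearranging: ρ = P/(g·h).
P = 46800 mmHg = 6.239×10^6 Pa; h = 1190 m; g = 9.810 m/s².
ρ = 534.5 kg/m³
534.5 kg/m³ × (1 lb/ft³ / 16.02 kg/m³) = 33.37 lb/ft³

33.4 lb/ft³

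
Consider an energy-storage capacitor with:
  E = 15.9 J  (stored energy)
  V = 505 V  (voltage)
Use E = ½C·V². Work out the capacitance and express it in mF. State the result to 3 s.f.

Rearranging: C = 2E/V².
E = 15.9 J; V = 505 V.
C = 1.247×10^-4 F
1.247×10^-4 F × (1 mF / 0.001000 F) = 0.1247 mF

0.125 mF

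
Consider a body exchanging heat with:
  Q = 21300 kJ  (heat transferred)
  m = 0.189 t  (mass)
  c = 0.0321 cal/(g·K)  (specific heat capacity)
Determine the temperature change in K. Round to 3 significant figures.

839 K

Rearranging: ΔT = Q/(m·c).
Q = 21300 kJ = 2.130×10^7 J; m = 0.189 t = 189.0 kg; c = 0.0321 cal/(g·K) = 134.3 J/(kg·K).
ΔT = 839.1 K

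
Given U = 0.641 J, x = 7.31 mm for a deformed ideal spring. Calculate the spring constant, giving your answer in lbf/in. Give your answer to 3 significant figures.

137 lbf/in

Rearranging U = ½k·x² for k: k = 2U/x².
U = 0.641 J; x = 7.31 mm = 0.007310 m.
k = 23991 N/m
23991 N/m × (1 lbf/in / 175.1 N/m) = 137.0 lbf/in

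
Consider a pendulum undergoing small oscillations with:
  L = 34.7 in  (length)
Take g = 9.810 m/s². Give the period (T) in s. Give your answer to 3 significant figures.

Directly: T = 2π√(L/g).
L = 34.7 in = 0.8814 m; g = 9.810 m/s².
T = 1.883 s

1.88 s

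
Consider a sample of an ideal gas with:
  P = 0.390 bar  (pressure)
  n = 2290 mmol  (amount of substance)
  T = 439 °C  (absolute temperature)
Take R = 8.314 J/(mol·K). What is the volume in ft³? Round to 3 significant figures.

12.3 ft³

From the ideal-gas law: V = nRT/P.
P = 0.390 bar = 39000 Pa; n = 2290 mmol = 2.290 mol; T = 439 °C = 712.1 K; R = 8.314 J/(mol·K).
V = 0.3477 m³
0.3477 m³ × (1 ft³ / 0.02832 m³) = 12.28 ft³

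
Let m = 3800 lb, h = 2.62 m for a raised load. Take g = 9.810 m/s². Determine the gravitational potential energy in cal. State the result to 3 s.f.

Directly: PE = mgh.
m = 3800 lb = 1724 kg; h = 2.62 m; g = 9.810 m/s².
PE = 44302 J
44302 J × (1 cal / 4.184 J) = 10588 cal

10600 cal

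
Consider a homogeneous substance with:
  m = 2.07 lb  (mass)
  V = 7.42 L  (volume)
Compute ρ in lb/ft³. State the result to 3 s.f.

ρ is given directly by: ρ = m/V.
m = 2.07 lb = 0.9389 kg; V = 7.42 L = 0.007420 m³.
ρ = 126.5 kg/m³
126.5 kg/m³ × (1 lb/ft³ / 16.02 kg/m³) = 7.900 lb/ft³

7.90 lb/ft³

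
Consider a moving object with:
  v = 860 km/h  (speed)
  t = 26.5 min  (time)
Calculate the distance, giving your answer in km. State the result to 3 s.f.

380 km

Rearranging: d = v·t.
v = 860 km/h = 238.9 m/s; t = 26.5 min = 1590 s.
d = 3.798×10^5 m
3.798×10^5 m × (1 km / 1000 m) = 379.8 km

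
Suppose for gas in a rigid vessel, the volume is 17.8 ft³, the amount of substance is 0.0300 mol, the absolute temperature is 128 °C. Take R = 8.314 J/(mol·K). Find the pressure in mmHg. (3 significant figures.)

1.49 mmHg

Directly: P = nRT/V.
V = 17.8 ft³ = 0.5040 m³; n = 0.0300 mol; T = 128 °C = 401.1 K; R = 8.314 J/(mol·K).
P = 198.5 Pa
198.5 Pa × (1 mmHg / 133.3 Pa) = 1.489 mmHg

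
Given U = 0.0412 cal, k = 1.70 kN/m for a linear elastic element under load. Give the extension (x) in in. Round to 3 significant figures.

0.561 in

Rearranging: x = √(2U/k).
U = 0.0412 cal = 0.1724 J; k = 1.70 kN/m = 1700 N/m.
x = 0.01424 m
0.01424 m × (1 in / 0.02540 m) = 0.5607 in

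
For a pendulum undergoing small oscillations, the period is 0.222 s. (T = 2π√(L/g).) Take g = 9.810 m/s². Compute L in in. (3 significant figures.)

0.482 in

Solving T = 2π√(L/g) for L: L = g·(T/2π)².
T = 0.222 s; g = 9.810 m/s².
L = 0.01225 m
0.01225 m × (1 in / 0.02540 m) = 0.4821 in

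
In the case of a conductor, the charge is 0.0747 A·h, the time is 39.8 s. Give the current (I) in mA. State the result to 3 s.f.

Rearranging: I = q/t.
q = 0.0747 A·h = 268.9 C; t = 39.8 s.
I = 6.757 A
6.757 A × (1 mA / 0.001000 A) = 6757 mA

6760 mA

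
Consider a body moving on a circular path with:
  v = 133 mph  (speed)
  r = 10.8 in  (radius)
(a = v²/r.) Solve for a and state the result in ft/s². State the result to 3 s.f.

Directly: a = v²/r.
v = 133 mph = 59.46 m/s; r = 10.8 in = 0.2743 m.
a = 12887 m/s²
12887 m/s² × (1 ft/s² / 0.3048 m/s²) = 42279 ft/s²

42300 ft/s²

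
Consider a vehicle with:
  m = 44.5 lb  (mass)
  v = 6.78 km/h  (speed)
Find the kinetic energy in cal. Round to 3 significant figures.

Directly: KE = ½mv².
m = 44.5 lb = 20.18 kg; v = 6.78 km/h = 1.883 m/s.
KE = 35.80 J  (the unit combination reduces to kg·m²/s² = J)
35.80 J × (1 cal / 4.184 J) = 8.556 cal

8.56 cal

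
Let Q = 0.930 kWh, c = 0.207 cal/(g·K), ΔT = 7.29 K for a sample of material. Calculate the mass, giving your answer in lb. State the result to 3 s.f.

Rearranging Q = m·c·ΔT for m: m = Q/(c·ΔT).
Q = 0.930 kWh = 3.348×10^6 J; c = 0.207 cal/(g·K) = 866.1 J/(kg·K); ΔT = 7.29 K.
m = 530.3 kg
530.3 kg × (1 lb / 0.4536 kg) = 1169 lb

1170 lb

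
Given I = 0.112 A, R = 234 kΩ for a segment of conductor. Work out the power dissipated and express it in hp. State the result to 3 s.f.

3.94 hp

P is given directly by: P = I²R.
I = 0.112 A; R = 234 kΩ = 2.340×10^5 Ω.
P = 2935 W  (the unit combination reduces to kg·m²/s³ = W)
2935 W × (1 hp / 745.7 W) = 3.936 hp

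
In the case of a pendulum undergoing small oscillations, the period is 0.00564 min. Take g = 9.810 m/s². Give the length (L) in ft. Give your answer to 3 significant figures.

Solving T = 2π√(L/g) for L: L = g·(T/2π)².
T = 0.00564 min = 0.3384 s; g = 9.810 m/s².
L = 0.02846 m
0.02846 m × (1 ft / 0.3048 m) = 0.09336 ft

0.0934 ft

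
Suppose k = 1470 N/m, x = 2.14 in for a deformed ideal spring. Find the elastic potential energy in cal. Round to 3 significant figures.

0.519 cal

Directly: U = ½kx².
k = 1470 N/m; x = 2.14 in = 0.05436 m.
U = 2.172 J
2.172 J × (1 cal / 4.184 J) = 0.5190 cal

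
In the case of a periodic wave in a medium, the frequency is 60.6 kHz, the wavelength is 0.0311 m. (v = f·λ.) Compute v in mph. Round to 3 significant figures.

v is given directly by: v = fλ.
f = 60.6 kHz = 60600 Hz; λ = 0.0311 m.
v = 1885 m/s
1885 m/s × (1 mph / 0.4470 m/s) = 4216 mph

4220 mph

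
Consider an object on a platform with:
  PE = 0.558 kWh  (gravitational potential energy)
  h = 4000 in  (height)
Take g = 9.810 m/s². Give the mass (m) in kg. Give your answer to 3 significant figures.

2020 kg

Rearranging: m = PE/(g·h).
PE = 0.558 kWh = 2.009×10^6 J; h = 4000 in = 101.6 m; g = 9.810 m/s².
m = 2015 kg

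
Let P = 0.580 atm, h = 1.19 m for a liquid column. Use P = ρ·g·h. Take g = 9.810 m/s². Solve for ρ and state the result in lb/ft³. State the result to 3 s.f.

314 lb/ft³

Rearranging: ρ = P/(g·h).
P = 0.580 atm = 58768 Pa; h = 1.19 m; g = 9.810 m/s².
ρ = 5034 kg/m³
5034 kg/m³ × (1 lb/ft³ / 16.02 kg/m³) = 314.3 lb/ft³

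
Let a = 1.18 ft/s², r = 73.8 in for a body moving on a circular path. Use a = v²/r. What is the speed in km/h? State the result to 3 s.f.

2.96 km/h

Rearranging a = v²/r for v: v = √(a·r).
a = 1.18 ft/s² = 0.3597 m/s²; r = 73.8 in = 1.875 m.
v = 0.8211 m/s
0.8211 m/s × (1 km/h / 0.2778 m/s) = 2.956 km/h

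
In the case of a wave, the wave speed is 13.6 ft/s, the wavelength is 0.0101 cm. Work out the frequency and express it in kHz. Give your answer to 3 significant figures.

41.0 kHz

Rearranging v = f·λ for f: f = v/λ.
v = 13.6 ft/s = 4.145 m/s; λ = 0.0101 cm = 1.010×10^-4 m.
f = 41042 Hz
41042 Hz × (1 kHz / 1000 Hz) = 41.04 kHz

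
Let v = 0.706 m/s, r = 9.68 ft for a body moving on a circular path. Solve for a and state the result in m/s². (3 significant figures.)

0.169 m/s²

Directly: a = v²/r.
v = 0.706 m/s; r = 9.68 ft = 2.950 m.
a = 0.1689 m/s²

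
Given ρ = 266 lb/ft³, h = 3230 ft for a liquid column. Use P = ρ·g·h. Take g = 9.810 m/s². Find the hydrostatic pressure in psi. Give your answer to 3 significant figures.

Directly: P = ρgh.
ρ = 266 lb/ft³ = 4261 kg/m³; h = 3230 ft = 984.5 m; g = 9.810 m/s².
P = 4.115×10^7 Pa  (the unit combination reduces to kg/(m·s²) = Pa)
4.115×10^7 Pa × (1 psi / 6895 Pa) = 5969 psi

5970 psi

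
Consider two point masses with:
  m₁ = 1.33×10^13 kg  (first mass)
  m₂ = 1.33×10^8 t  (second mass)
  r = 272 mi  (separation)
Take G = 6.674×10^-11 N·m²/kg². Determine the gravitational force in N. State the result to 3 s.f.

616 N

From Newton's law of gravitation: F = Gm₁m₂/r².
m₁ = 1.33×10^13 kg; m₂ = 1.33×10^8 t = 1.330×10^11 kg; r = 272 mi = 4.377×10^5 m; G = 6.674×10^-11 N·m²/kg².
F = 616.1 N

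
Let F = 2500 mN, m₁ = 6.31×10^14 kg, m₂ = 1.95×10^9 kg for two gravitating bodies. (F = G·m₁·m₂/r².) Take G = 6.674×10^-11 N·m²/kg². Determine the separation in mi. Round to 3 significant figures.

3560 mi

From Newton's law of gravitation: r = √(G·m₁m₂/F).
F = 2500 mN = 2.500 N; m₁ = 6.31×10^14 kg; m₂ = 1.95×10^9 kg; G = 6.674×10^-11 N·m²/kg².
r = 5.731×10^6 m
5.731×10^6 m × (1 mi / 1609 m) = 3561 mi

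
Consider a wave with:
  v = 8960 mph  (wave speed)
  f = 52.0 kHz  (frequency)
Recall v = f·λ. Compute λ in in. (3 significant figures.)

Rearranging v = f·λ for λ: λ = v/f.
v = 8960 mph = 4005 m/s; f = 52.0 kHz = 52000 Hz.
λ = 0.07703 m
0.07703 m × (1 in / 0.02540 m) = 3.033 in

3.03 in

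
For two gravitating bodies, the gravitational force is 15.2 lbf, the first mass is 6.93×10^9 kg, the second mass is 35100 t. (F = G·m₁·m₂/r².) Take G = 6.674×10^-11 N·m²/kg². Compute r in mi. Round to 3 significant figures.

0.304 mi

From Newton's law of gravitation: r = √(G·m₁m₂/F).
F = 15.2 lbf = 67.61 N; m₁ = 6.93×10^9 kg; m₂ = 35100 t = 3.510×10^7 kg; G = 6.674×10^-11 N·m²/kg².
r = 490.0 m
490.0 m × (1 mi / 1609 m) = 0.3045 mi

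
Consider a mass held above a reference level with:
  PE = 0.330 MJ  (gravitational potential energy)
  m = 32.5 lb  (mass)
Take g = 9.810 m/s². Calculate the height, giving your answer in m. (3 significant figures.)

Solving PE = m·g·h for h: h = PE/(m·g).
PE = 0.330 MJ = 3.300×10^5 J; m = 32.5 lb = 14.74 kg; g = 9.810 m/s².
h = 2282 m

2280 m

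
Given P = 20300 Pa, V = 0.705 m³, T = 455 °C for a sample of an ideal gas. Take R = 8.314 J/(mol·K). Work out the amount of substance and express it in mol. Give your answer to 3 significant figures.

2.36 mol

Rearranging: n = PV/(RT).
P = 20300 Pa; V = 0.705 m³; T = 455 °C = 728.1 K; R = 8.314 J/(mol·K).
n = 2.364 mol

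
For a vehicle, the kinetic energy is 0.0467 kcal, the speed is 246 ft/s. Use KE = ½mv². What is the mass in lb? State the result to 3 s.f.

Solving KE = ½mv² for m: m = 2·KE/v².
KE = 0.0467 kcal = 195.4 J; v = 246 ft/s = 74.98 m/s.
m = 0.06951 kg
0.06951 kg × (1 lb / 0.4536 kg) = 0.1532 lb

0.153 lb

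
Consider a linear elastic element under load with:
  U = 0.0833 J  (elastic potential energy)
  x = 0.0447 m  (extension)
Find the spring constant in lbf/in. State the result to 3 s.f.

0.476 lbf/in

Rearranging U = ½k·x² for k: k = 2U/x².
U = 0.0833 J; x = 0.0447 m.
k = 83.38 N/m
83.38 N/m × (1 lbf/in / 175.1 N/m) = 0.4761 lbf/in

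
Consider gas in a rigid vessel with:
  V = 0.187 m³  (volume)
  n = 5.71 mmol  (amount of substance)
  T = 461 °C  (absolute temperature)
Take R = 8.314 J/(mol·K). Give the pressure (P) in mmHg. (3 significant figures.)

From the ideal-gas law: P = nRT/V.
V = 0.187 m³; n = 5.71 mmol = 0.005710 mol; T = 461 °C = 734.1 K; R = 8.314 J/(mol·K).
P = 186.4 Pa  (the unit combination reduces to kg/(m·s²) = Pa)
186.4 Pa × (1 mmHg / 133.3 Pa) = 1.398 mmHg

1.40 mmHg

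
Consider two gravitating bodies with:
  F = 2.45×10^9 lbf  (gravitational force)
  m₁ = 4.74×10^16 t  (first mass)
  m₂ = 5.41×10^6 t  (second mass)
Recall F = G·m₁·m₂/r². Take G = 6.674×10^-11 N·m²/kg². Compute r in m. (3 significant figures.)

Rearranging F = G·m₁·m₂/r² for r: r = √(G·m₁m₂/F).
F = 2.45×10^9 lbf = 1.090×10^10 N; m₁ = 4.74×10^16 t = 4.740×10^19 kg; m₂ = 5.41×10^6 t = 5.410×10^9 kg; G = 6.674×10^-11 N·m²/kg².
r = 39628 m

39600 m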